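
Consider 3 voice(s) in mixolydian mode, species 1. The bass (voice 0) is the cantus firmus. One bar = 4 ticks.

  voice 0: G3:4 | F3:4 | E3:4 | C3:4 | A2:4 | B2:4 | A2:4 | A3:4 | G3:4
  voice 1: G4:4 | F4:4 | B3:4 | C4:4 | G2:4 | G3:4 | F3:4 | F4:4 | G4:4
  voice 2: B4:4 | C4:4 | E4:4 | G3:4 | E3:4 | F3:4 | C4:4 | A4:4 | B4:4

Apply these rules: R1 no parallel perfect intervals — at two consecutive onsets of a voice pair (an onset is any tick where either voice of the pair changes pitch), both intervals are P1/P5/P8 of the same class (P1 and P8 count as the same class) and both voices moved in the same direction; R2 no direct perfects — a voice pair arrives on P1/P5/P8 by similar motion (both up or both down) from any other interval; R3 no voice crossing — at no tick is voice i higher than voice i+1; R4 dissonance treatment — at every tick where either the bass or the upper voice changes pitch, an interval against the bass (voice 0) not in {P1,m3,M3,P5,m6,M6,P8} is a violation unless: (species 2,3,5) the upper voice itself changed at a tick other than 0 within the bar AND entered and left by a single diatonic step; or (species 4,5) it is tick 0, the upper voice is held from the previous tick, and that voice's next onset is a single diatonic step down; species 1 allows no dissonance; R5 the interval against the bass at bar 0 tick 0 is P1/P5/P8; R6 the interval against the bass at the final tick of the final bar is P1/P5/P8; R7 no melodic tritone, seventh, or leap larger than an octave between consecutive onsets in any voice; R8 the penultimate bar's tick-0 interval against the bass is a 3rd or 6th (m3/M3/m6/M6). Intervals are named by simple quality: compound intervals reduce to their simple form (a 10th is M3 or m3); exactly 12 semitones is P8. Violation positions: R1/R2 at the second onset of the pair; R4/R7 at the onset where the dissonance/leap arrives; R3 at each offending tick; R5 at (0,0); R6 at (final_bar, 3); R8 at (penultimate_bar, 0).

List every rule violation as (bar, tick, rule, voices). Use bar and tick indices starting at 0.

(0, 0, R5, (0, 2))
(1, 0, R1, (0, 1))
(1, 0, R2, (0, 2))
(1, 0, R3, (1, 2))
(1, 0, R7, (2,))
(1, 1, R3, (1, 2))
(1, 2, R3, (1, 2))
(1, 3, R3, (1, 2))
(2, 0, R2, (0, 1))
(2, 0, R7, (1,))
(3, 0, R2, (0, 2))
(3, 0, R3, (1, 2))
(3, 1, R3, (1, 2))
(3, 2, R3, (1, 2))
(3, 3, R3, (1, 2))
(4, 0, R1, (0, 2))
(4, 0, R3, (0, 1))
(4, 0, R4, (0, 1))
(4, 0, R7, (1,))
(4, 1, R3, (0, 1))
(4, 2, R3, (0, 1))
(4, 3, R3, (0, 1))
(5, 0, R3, (1, 2))
(5, 0, R4, (0, 2))
(5, 1, R3, (1, 2))
(5, 2, R3, (1, 2))
(5, 3, R3, (1, 2))
(7, 0, R2, (0, 2))
(7, 0, R8, (0, 2))
(8, 3, R6, (0, 2))

bar 0: v0=G3 v1=G4 v2=B4 downbeat M3
bar 1: v0=F3 v1=F4 v2=C4 downbeat P5
bar 2: v0=E3 v1=B3 v2=E4 downbeat P8
bar 3: v0=C3 v1=C4 v2=G3 downbeat P5
bar 4: v0=A2 v1=G2 v2=E3 downbeat P5
bar 5: v0=B2 v1=G3 v2=F3 downbeat TT
bar 6: v0=A2 v1=F3 v2=C4 downbeat m3
bar 7: v0=A3 v1=F4 v2=A4 downbeat P8
bar 8: v0=G3 v1=G4 v2=B4 downbeat M3
  -> R5 @ bar 0 tick 0 v(0, 2): opens on M3
  -> R1 @ bar 1 tick 0 v(0, 1): G3/G4 P8 -> F3/F4 P8 similar
  -> R2 @ bar 1 tick 0 v(0, 2): G3/B4 M3 -> F3/C4 P5 similar
  -> R3 @ bar 1 tick 0 v(1, 2): F4 above C4
  -> R7 @ bar 1 tick 0 v(2,): B4->C4 leap 11st
  -> R3 @ bar 1 tick 1 v(1, 2): F4 above C4
  -> R3 @ bar 1 tick 2 v(1, 2): F4 above C4
  -> R3 @ bar 1 tick 3 v(1, 2): F4 above C4
  -> R2 @ bar 2 tick 0 v(0, 1): F3/F4 P8 -> E3/B3 P5 similar
  -> R7 @ bar 2 tick 0 v(1,): F4->B3 leap 6st
  -> R2 @ bar 3 tick 0 v(0, 2): E3/E4 P8 -> C3/G3 P5 similar
  -> R3 @ bar 3 tick 0 v(1, 2): C4 above G3
  -> R3 @ bar 3 tick 1 v(1, 2): C4 above G3
  -> R3 @ bar 3 tick 2 v(1, 2): C4 above G3
  -> R3 @ bar 3 tick 3 v(1, 2): C4 above G3
  -> R1 @ bar 4 tick 0 v(0, 2): C3/G3 P5 -> A2/E3 P5 similar
  -> R3 @ bar 4 tick 0 v(0, 1): A2 above G2
  -> R4 @ bar 4 tick 0 v(0, 1): A2/G2 M2 untreated
  -> R7 @ bar 4 tick 0 v(1,): C4->G2 leap 17st
  -> R3 @ bar 4 tick 1 v(0, 1): A2 above G2
  -> R3 @ bar 4 tick 2 v(0, 1): A2 above G2
  -> R3 @ bar 4 tick 3 v(0, 1): A2 above G2
  -> R3 @ bar 5 tick 0 v(1, 2): G3 above F3
  -> R4 @ bar 5 tick 0 v(0, 2): B2/F3 TT untreated
  -> R3 @ bar 5 tick 1 v(1, 2): G3 above F3
  -> R3 @ bar 5 tick 2 v(1, 2): G3 above F3
  -> R3 @ bar 5 tick 3 v(1, 2): G3 above F3
  -> R2 @ bar 7 tick 0 v(0, 2): A2/C4 m3 -> A3/A4 P8 similar
  -> R8 @ bar 7 tick 0 v(0, 2): penult P8 not 3rd/6th
  -> R6 @ bar 8 tick 3 v(0, 2): closes on M3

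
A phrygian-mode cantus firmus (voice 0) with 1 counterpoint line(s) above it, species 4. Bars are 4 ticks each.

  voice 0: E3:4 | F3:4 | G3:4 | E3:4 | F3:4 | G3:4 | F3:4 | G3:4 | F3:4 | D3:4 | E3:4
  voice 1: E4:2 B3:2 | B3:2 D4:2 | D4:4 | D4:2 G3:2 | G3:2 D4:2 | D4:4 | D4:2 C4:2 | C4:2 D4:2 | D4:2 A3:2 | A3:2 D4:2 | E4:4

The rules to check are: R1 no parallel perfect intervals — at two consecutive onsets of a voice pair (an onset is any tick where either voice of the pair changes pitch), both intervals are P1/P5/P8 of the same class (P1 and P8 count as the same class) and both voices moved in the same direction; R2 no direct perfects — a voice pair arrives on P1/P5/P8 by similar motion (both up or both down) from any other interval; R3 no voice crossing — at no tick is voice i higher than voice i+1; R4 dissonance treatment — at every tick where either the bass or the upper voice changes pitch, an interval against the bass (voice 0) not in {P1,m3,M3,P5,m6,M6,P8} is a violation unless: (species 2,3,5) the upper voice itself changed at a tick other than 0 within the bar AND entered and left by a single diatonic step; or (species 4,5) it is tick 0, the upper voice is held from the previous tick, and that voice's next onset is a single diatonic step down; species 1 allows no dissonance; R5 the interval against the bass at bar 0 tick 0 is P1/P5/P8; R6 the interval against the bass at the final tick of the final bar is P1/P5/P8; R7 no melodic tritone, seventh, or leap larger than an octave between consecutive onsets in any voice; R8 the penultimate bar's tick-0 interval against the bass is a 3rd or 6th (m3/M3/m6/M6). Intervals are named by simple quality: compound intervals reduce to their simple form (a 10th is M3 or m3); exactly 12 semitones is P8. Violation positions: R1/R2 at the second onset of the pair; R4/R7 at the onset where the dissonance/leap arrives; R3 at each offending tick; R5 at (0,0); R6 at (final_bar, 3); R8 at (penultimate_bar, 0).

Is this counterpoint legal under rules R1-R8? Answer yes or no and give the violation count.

bar 0: v0=E3 v1=E4 (P8)
bar 1: v0=F3 v1=B3 (TT)
bar 2: v0=G3 v1=D4 (P5)
bar 3: v0=E3 v1=D4 (m7)
bar 4: v0=F3 v1=G3 (M2)
bar 5: v0=G3 v1=D4 (P5)
bar 6: v0=F3 v1=D4 (M6)
bar 7: v0=G3 v1=C4 (P4)
bar 8: v0=F3 v1=D4 (M6)
bar 9: v0=D3 v1=A3 (P5)
bar 10: v0=E3 v1=E4 (P8)
  R4 @ bar1.0: F3/B3 TT untreated
  R4 @ bar3.0: E3/D4 m7 untreated
  R4 @ bar4.0: F3/G3 M2 untreated
  R4 @ bar7.0: G3/C4 P4 untreated
  R8 @ bar9.0: penult P5 not 3rd/6th
  R1 @ bar10.0: D3/D4 P8 -> E3/E4 P8 similar

No (6 violations)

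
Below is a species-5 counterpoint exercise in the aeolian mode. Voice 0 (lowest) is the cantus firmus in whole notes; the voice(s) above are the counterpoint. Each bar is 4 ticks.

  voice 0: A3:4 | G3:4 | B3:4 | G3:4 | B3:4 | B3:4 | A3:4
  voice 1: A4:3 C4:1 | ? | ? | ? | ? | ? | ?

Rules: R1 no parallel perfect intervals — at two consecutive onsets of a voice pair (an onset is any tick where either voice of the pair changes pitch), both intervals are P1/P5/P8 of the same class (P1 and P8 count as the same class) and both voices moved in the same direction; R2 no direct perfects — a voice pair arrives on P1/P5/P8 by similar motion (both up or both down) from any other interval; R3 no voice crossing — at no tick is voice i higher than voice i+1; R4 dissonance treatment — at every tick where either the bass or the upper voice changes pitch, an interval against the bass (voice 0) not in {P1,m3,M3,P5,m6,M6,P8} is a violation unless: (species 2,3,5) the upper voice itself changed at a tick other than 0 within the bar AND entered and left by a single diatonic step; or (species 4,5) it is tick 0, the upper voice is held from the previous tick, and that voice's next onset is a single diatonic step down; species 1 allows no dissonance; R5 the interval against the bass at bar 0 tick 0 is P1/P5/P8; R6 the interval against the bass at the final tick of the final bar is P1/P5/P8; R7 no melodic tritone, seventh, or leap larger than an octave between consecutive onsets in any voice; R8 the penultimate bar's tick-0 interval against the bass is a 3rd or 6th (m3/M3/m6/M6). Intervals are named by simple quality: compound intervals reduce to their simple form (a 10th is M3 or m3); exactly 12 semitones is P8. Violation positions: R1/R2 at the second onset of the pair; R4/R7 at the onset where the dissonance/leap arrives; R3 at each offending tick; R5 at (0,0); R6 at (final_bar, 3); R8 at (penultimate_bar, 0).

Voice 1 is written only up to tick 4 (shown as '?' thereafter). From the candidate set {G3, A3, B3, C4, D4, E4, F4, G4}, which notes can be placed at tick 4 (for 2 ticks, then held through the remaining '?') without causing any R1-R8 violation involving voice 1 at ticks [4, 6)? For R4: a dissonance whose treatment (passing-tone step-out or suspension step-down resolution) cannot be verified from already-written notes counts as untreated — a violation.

G3: violates R2
A3: violates R4
B3: legal
C4: violates R4
D4: legal
E4: legal
F4: violates R4
G4: legal

{B3, D4, E4, G4}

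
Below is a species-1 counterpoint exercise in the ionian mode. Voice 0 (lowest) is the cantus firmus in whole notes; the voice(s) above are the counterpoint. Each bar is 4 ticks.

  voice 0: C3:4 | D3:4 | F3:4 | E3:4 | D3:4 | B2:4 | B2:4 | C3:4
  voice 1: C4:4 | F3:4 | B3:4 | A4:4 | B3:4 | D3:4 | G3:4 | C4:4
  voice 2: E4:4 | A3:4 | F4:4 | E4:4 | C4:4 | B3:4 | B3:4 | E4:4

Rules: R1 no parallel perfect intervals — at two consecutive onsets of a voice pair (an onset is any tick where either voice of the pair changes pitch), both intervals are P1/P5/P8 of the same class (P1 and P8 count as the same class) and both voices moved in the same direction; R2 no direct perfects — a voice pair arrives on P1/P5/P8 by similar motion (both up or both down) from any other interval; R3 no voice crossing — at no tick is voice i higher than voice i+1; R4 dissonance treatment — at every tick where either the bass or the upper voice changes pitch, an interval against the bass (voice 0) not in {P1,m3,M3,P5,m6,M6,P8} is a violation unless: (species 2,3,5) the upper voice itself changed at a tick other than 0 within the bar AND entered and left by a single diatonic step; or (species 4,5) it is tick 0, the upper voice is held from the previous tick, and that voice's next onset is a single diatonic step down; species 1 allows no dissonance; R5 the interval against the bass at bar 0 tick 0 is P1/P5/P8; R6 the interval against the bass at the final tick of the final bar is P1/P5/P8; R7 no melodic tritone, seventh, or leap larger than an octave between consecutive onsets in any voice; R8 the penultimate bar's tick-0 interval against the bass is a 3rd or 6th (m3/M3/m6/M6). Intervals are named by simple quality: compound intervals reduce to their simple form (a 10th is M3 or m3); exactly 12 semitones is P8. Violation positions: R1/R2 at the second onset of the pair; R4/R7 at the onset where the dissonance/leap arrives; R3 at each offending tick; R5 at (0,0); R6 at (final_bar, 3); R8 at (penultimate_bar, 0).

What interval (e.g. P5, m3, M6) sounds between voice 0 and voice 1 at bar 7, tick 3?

voice 0=C3 voice 1=C4 -> P8

P8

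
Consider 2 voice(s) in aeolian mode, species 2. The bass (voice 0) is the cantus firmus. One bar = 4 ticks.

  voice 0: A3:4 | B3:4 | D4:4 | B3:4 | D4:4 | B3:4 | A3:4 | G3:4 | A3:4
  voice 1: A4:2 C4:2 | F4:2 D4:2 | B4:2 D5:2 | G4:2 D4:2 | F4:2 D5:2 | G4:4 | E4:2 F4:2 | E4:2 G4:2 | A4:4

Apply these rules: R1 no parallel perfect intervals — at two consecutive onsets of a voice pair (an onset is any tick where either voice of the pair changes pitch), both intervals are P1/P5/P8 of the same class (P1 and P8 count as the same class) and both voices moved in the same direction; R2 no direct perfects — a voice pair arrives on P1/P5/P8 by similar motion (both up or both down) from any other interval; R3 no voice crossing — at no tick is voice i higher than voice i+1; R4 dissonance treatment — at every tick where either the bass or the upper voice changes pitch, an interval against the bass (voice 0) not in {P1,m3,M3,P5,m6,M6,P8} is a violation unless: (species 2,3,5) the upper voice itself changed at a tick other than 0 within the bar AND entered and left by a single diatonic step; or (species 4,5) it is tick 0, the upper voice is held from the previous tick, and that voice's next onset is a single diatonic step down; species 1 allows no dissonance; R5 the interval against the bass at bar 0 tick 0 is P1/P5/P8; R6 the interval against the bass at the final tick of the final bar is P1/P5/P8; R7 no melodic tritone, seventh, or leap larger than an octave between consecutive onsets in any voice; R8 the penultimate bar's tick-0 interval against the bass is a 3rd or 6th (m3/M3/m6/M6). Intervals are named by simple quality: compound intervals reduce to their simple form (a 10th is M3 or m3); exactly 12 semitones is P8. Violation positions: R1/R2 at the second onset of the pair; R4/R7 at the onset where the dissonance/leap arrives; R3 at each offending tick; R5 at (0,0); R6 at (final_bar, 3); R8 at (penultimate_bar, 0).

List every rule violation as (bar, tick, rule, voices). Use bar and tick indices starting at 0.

(1, 0, R4, (0, 1))
(6, 0, R2, (0, 1))
(8, 0, R1, (0, 1))

bar 0: v0=A3 v1=A4 downbeat P8
bar 1: v0=B3 v1=F4 downbeat TT
bar 2: v0=D4 v1=B4 downbeat M6
bar 3: v0=B3 v1=G4 downbeat m6
bar 4: v0=D4 v1=F4 downbeat m3
bar 5: v0=B3 v1=G4 downbeat m6
bar 6: v0=A3 v1=E4 downbeat P5
bar 7: v0=G3 v1=E4 downbeat M6
bar 8: v0=A3 v1=A4 downbeat P8
  -> R4 @ bar 1 tick 0 v(0, 1): B3/F4 TT untreated
  -> R2 @ bar 6 tick 0 v(0, 1): B3/G4 m6 -> A3/E4 P5 similar
  -> R1 @ bar 8 tick 0 v(0, 1): G3/G4 P8 -> A3/A4 P8 similar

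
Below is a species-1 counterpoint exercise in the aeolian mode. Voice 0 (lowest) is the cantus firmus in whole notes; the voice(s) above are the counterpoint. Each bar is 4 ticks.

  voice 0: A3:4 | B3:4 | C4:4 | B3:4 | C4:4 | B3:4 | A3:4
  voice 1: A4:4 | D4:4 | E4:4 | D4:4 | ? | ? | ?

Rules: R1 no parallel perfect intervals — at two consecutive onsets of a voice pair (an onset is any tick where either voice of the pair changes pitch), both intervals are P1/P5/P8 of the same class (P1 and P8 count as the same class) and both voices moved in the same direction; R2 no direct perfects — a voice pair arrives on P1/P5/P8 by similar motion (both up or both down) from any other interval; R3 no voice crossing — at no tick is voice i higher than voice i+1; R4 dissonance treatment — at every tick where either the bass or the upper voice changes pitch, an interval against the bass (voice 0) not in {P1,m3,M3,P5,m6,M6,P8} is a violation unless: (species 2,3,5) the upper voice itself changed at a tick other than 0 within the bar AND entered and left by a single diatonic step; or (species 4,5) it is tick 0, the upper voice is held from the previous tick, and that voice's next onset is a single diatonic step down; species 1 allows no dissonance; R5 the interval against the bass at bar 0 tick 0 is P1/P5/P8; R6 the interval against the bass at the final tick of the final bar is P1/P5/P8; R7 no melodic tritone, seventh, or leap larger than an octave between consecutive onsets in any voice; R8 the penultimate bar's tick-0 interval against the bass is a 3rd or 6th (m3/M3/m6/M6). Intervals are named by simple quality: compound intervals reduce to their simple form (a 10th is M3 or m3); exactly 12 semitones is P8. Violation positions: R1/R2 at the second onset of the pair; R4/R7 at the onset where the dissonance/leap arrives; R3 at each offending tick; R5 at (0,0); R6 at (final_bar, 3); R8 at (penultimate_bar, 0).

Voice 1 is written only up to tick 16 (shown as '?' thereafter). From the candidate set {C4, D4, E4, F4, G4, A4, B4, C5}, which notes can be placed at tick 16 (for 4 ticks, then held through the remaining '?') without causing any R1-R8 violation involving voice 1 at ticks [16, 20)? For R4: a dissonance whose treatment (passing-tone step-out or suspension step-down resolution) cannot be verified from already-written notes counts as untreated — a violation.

{A4, C4, E4}

C4: legal
D4: violates R4
E4: legal
F4: violates R4
G4: violates R2
A4: legal
B4: violates R4
C5: violates R2,R7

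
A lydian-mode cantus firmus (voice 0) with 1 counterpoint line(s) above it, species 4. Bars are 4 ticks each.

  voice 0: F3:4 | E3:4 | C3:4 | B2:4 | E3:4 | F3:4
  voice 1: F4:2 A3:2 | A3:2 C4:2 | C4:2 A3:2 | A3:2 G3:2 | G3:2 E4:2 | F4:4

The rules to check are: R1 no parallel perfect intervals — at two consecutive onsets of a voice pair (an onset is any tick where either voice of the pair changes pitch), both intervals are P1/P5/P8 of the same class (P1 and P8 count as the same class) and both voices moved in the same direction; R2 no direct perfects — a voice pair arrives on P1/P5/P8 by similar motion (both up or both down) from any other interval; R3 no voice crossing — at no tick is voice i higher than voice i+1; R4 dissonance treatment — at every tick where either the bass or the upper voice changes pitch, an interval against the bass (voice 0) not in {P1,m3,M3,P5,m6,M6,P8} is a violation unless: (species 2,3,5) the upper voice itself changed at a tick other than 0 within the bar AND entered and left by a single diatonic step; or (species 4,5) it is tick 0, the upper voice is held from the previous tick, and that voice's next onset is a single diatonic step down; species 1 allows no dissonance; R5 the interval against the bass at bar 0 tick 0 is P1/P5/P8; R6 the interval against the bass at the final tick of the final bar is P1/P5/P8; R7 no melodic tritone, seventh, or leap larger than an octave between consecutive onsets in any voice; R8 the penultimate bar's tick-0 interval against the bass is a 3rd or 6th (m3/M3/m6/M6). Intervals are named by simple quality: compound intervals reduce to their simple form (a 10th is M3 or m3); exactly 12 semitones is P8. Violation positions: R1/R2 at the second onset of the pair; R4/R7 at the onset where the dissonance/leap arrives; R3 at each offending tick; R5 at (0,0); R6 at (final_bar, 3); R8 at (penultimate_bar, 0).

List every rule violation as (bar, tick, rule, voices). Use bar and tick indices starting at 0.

(1, 0, R4, (0, 1))
(5, 0, R1, (0, 1))

bar 0: v0=F3 v1=F4 downbeat P8
bar 1: v0=E3 v1=A3 downbeat P4
bar 2: v0=C3 v1=C4 downbeat P8
bar 3: v0=B2 v1=A3 downbeat m7
bar 4: v0=E3 v1=G3 downbeat m3
bar 5: v0=F3 v1=F4 downbeat P8
  -> R4 @ bar 1 tick 0 v(0, 1): E3/A3 P4 untreated
  -> R1 @ bar 5 tick 0 v(0, 1): E3/E4 P8 -> F3/F4 P8 similar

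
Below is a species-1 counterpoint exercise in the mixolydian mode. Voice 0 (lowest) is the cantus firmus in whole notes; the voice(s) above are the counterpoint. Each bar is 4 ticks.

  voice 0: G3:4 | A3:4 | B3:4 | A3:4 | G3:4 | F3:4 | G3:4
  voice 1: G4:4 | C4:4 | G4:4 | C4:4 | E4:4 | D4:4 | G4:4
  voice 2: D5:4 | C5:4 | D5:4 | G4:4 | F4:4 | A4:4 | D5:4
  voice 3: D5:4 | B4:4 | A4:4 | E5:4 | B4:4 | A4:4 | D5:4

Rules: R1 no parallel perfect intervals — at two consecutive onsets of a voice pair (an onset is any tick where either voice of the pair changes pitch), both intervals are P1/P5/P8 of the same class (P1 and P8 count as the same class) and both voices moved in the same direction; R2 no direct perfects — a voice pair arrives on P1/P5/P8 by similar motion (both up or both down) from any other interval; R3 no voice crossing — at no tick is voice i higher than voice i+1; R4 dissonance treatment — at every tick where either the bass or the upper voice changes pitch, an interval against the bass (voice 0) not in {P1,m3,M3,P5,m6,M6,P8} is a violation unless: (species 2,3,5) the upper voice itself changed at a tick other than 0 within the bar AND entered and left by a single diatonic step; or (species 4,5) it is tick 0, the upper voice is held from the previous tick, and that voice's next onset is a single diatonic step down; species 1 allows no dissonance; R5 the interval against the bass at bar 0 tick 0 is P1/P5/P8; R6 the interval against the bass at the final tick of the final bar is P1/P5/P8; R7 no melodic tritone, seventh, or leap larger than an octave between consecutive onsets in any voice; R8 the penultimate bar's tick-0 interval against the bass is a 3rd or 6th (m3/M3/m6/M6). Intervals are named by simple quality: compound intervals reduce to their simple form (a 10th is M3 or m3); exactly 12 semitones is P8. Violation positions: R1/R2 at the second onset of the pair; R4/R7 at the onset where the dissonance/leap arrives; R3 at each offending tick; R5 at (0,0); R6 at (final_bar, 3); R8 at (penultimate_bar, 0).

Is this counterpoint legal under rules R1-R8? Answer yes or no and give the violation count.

bar 0: v0=G3 v1=G4 v2=D5 v3=D5 (P5)
bar 1: v0=A3 v1=C4 v2=C5 v3=B4 (M2)
bar 2: v0=B3 v1=G4 v2=D5 v3=A4 (m7)
bar 3: v0=A3 v1=C4 v2=G4 v3=E5 (P5)
bar 4: v0=G3 v1=E4 v2=F4 v3=B4 (M3)
bar 5: v0=F3 v1=D4 v2=A4 v3=A4 (M3)
bar 6: v0=G3 v1=G4 v2=D5 v3=D5 (P5)
  R2 @ bar1.0: G4/D5 P5 -> C4/C5 P8 similar
  R3 @ bar1.0: C5 above B4
  R4 @ bar1.0: A3/B4 M2 untreated
  R3 @ bar1.1: C5 above B4
  R3 @ bar1.2: C5 above B4
  R3 @ bar1.3: C5 above B4
  R2 @ bar2.0: C4/C5 P8 -> G4/D5 P5 similar
  R3 @ bar2.0: D5 above A4
  R4 @ bar2.0: B3/A4 m7 untreated
  R3 @ bar2.1: D5 above A4
  R3 @ bar2.2: D5 above A4
  R3 @ bar2.3: D5 above A4
  R1 @ bar3.0: G4/D5 P5 -> C4/G4 P5 similar
  R4 @ bar3.0: A3/G4 m7 untreated
  R4 @ bar4.0: G3/F4 m7 untreated
  R1 @ bar5.0: E4/B4 P5 -> D4/A4 P5 similar
  R1 @ bar6.0: D4/A4 P5 -> G4/D5 P5 similar
  R1 @ bar6.0: D4/A4 P5 -> G4/D5 P5 similar
  R1 @ bar6.0: A4/A4 P1 -> D5/D5 P1 similar
  R2 @ bar6.0: F3/D4 M6 -> G3/G4 P8 similar
  R2 @ bar6.0: F3/A4 M3 -> G3/D5 P5 similar
  R2 @ bar6.0: F3/A4 M3 -> G3/D5 P5 similar

No (22 violations)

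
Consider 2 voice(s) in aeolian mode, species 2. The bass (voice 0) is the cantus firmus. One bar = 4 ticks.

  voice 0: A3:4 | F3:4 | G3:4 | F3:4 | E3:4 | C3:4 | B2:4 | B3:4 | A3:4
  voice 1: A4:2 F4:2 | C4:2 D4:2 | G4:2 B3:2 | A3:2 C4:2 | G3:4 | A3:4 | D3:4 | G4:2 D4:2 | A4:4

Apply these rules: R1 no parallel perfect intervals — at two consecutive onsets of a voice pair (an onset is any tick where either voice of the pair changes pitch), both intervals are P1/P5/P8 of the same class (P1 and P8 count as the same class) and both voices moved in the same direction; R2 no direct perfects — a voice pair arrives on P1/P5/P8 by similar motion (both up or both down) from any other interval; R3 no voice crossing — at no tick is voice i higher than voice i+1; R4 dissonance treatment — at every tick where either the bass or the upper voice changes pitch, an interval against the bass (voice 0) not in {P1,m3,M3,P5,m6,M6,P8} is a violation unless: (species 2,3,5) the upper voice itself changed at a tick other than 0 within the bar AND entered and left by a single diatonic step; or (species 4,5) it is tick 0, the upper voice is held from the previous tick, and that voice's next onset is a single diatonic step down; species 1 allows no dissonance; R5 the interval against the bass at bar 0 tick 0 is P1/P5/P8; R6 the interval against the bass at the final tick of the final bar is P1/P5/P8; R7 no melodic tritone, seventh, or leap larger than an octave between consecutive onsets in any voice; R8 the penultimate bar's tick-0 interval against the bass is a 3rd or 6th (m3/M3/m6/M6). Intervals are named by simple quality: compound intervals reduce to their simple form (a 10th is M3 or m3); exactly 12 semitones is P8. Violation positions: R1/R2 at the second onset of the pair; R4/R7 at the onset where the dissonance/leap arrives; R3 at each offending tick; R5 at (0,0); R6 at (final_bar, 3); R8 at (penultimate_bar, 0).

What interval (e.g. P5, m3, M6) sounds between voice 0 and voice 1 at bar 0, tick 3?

m6

voice 0=A3 voice 1=F4 -> m6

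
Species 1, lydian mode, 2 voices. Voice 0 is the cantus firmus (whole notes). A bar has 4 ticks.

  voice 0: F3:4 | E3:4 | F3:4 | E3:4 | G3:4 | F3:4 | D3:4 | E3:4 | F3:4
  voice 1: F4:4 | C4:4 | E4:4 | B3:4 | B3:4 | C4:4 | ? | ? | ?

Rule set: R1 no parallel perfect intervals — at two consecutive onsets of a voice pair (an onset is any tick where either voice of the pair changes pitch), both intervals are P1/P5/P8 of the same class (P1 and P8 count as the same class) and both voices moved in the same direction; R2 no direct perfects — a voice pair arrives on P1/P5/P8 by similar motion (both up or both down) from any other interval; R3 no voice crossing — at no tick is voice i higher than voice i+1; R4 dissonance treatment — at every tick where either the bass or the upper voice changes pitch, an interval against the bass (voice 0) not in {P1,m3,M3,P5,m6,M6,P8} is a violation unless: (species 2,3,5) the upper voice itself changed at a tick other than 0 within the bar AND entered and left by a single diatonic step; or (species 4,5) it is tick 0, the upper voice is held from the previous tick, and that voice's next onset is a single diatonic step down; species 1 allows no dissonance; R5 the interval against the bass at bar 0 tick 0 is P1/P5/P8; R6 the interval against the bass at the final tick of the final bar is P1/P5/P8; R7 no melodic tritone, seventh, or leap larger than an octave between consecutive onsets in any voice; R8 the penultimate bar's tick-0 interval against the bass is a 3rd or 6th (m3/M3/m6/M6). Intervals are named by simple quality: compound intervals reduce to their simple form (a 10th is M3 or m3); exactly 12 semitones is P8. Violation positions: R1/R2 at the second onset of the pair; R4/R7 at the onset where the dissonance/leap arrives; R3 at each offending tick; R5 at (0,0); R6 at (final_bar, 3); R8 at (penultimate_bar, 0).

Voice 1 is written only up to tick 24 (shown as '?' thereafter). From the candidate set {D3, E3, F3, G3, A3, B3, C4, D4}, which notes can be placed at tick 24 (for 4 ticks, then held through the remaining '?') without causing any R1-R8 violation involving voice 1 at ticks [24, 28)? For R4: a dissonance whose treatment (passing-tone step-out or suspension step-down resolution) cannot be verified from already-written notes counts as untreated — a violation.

{B3, D4, F3}

D3: violates R2,R7
E3: violates R4
F3: legal
G3: violates R4
A3: violates R1
B3: legal
C4: violates R4
D4: legal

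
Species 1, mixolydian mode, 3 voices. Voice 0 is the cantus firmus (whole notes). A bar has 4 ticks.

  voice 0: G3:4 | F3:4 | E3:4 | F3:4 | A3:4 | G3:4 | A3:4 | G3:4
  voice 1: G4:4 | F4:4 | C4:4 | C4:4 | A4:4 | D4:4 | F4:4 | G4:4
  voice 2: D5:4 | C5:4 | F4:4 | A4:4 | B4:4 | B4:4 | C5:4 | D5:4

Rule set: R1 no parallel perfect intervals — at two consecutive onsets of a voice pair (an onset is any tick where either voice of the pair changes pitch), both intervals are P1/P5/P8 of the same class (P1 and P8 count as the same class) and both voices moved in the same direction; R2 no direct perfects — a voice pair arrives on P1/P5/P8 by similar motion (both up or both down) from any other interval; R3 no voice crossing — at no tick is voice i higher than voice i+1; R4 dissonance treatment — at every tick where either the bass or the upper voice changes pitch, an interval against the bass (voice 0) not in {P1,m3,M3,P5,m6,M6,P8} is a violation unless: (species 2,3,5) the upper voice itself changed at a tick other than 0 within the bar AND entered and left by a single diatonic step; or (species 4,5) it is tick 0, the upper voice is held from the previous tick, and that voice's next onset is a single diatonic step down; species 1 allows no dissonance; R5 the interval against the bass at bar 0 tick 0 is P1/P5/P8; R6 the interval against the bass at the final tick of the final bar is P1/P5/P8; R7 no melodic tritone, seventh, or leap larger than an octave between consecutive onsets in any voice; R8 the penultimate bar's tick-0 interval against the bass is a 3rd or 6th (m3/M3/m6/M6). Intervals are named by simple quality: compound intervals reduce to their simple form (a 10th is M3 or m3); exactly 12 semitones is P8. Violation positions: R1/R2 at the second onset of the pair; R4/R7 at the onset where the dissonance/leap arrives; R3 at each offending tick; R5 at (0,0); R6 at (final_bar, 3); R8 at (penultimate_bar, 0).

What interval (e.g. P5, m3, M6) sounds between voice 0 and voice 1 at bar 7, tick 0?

voice 0=G3 voice 1=G4 -> P8

P8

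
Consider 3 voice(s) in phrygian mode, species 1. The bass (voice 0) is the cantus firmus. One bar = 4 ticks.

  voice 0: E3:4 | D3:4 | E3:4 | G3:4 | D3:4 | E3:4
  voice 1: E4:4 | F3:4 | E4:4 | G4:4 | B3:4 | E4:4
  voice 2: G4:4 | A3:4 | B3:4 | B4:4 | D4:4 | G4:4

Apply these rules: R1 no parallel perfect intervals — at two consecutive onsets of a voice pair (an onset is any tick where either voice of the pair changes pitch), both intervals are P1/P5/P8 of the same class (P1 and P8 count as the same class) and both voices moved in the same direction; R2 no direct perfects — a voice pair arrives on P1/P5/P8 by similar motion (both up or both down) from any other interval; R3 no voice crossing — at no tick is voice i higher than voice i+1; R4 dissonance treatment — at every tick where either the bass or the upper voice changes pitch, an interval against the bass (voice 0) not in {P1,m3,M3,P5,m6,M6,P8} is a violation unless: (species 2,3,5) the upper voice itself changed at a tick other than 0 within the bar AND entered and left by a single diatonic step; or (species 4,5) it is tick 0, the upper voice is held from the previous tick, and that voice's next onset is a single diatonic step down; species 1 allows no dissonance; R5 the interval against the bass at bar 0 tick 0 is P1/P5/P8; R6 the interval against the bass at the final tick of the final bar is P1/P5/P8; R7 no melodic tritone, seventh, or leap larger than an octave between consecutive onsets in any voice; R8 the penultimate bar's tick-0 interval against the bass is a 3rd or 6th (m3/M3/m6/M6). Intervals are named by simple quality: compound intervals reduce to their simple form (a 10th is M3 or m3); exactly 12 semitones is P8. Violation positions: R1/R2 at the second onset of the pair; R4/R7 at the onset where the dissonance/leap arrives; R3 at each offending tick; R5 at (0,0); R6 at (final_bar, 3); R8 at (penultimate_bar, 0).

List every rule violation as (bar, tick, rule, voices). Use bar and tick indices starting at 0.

bar 0: v0=E3 v1=E4 v2=G4 downbeat m3
bar 1: v0=D3 v1=F3 v2=A3 downbeat P5
bar 2: v0=E3 v1=E4 v2=B3 downbeat P5
bar 3: v0=G3 v1=G4 v2=B4 downbeat M3
bar 4: v0=D3 v1=B3 v2=D4 downbeat P8
bar 5: v0=E3 v1=E4 v2=G4 downbeat m3
  -> R5 @ bar 0 tick 0 v(0, 2): opens on m3
  -> R2 @ bar 1 tick 0 v(0, 2): E3/G4 m3 -> D3/A3 P5 similar
  -> R7 @ bar 1 tick 0 v(1,): E4->F3 leap 11st
  -> R7 @ bar 1 tick 0 v(2,): G4->A3 leap 10st
  -> R1 @ bar 2 tick 0 v(0, 2): D3/A3 P5 -> E3/B3 P5 similar
  -> R2 @ bar 2 tick 0 v(0, 1): D3/F3 m3 -> E3/E4 P8 similar
  -> R3 @ bar 2 tick 0 v(1, 2): E4 above B3
  -> R7 @ bar 2 tick 0 v(1,): F3->E4 leap 11st
  -> R3 @ bar 2 tick 1 v(1, 2): E4 above B3
  -> R3 @ bar 2 tick 2 v(1, 2): E4 above B3
  -> R3 @ bar 2 tick 3 v(1, 2): E4 above B3
  -> R1 @ bar 3 tick 0 v(0, 1): E3/E4 P8 -> G3/G4 P8 similar
  -> R2 @ bar 4 tick 0 v(0, 2): G3/B4 M3 -> D3/D4 P8 similar
  -> R8 @ bar 4 tick 0 v(0, 2): penult P8 not 3rd/6th
  -> R2 @ bar 5 tick 0 v(0, 1): D3/B3 M6 -> E3/E4 P8 similar
  -> R6 @ bar 5 tick 3 v(0, 2): closes on m3

(0, 0, R5, (0, 2))
(1, 0, R2, (0, 2))
(1, 0, R7, (1,))
(1, 0, R7, (2,))
(2, 0, R1, (0, 2))
(2, 0, R2, (0, 1))
(2, 0, R3, (1, 2))
(2, 0, R7, (1,))
(2, 1, R3, (1, 2))
(2, 2, R3, (1, 2))
(2, 3, R3, (1, 2))
(3, 0, R1, (0, 1))
(4, 0, R2, (0, 2))
(4, 0, R8, (0, 2))
(5, 0, R2, (0, 1))
(5, 3, R6, (0, 2))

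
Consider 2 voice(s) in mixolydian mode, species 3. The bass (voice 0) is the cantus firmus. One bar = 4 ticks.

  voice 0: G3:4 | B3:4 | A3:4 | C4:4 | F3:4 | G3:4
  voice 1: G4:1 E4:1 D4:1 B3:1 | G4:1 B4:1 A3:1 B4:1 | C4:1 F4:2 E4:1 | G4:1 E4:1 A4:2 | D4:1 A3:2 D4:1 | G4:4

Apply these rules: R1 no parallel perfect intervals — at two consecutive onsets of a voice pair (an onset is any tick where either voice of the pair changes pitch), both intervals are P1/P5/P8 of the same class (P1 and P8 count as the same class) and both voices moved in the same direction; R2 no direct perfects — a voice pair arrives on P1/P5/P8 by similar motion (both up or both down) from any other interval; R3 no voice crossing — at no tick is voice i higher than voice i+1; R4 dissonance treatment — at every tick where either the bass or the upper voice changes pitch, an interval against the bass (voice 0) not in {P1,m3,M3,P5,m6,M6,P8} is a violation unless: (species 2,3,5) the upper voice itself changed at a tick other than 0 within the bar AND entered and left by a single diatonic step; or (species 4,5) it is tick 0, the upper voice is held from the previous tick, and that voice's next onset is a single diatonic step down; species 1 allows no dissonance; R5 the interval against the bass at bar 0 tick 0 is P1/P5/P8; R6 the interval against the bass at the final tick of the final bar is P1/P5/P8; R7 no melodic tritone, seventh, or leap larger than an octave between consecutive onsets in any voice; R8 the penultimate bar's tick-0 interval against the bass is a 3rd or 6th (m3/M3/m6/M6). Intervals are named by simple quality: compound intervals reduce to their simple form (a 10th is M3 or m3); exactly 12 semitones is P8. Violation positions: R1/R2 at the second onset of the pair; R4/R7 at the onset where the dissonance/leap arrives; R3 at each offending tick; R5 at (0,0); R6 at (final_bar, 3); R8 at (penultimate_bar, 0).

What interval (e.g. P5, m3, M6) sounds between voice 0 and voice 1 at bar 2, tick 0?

m3

voice 0=A3 voice 1=C4 -> m3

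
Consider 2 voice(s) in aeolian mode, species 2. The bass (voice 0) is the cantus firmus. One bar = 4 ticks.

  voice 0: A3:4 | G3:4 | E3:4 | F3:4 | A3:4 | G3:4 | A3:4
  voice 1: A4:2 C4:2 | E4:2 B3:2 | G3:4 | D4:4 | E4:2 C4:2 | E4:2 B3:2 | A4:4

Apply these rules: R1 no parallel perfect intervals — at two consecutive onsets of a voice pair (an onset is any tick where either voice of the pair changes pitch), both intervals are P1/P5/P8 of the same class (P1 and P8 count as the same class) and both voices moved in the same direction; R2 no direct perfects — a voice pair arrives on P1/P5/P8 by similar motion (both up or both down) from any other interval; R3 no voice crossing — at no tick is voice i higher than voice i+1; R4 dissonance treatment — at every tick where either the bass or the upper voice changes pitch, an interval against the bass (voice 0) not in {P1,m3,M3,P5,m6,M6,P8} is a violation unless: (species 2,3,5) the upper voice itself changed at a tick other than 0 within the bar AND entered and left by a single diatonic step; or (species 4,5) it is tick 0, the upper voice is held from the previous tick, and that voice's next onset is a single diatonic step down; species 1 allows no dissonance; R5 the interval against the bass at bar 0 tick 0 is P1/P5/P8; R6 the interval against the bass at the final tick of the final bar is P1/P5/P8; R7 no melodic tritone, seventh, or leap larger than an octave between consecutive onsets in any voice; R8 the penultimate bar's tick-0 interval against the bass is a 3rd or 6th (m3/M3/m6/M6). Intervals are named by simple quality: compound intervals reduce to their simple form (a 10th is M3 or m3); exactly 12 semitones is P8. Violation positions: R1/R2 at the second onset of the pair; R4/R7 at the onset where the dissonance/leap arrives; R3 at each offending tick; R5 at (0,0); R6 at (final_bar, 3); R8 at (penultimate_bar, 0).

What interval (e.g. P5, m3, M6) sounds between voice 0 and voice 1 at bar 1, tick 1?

voice 0=G3 voice 1=E4 -> M6

M6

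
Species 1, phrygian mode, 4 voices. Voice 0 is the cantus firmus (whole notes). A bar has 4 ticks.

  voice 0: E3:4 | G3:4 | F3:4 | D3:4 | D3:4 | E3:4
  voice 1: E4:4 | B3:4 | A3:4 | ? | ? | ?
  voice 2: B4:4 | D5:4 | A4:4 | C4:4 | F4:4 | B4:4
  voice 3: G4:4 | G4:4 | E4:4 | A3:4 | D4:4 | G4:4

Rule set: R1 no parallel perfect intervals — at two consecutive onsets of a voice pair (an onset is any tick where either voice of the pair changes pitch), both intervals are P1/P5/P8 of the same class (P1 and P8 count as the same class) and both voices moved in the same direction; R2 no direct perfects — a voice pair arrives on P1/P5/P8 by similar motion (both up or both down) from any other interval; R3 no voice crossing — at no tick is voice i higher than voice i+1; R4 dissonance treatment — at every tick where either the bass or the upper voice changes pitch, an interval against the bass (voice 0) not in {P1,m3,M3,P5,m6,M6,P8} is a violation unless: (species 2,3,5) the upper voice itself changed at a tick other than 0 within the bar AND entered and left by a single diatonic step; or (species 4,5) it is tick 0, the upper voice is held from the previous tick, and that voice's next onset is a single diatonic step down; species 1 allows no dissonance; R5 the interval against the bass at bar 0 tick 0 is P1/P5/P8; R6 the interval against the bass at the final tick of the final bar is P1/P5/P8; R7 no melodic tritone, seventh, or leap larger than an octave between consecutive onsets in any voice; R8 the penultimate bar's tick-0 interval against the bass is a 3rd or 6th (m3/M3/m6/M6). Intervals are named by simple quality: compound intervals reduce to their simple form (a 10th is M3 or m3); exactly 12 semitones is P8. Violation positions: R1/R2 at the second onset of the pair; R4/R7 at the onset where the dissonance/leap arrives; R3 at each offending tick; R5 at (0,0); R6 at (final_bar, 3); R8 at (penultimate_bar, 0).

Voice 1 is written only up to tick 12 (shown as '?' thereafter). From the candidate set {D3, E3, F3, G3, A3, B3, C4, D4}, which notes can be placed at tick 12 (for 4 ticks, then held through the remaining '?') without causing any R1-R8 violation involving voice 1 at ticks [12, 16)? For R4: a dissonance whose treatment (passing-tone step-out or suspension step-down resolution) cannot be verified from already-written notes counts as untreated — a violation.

D3: violates R1,R2
E3: violates R4
F3: violates R2
G3: violates R4
A3: legal
B3: legal
C4: violates R4
D4: violates R3

{A3, B3}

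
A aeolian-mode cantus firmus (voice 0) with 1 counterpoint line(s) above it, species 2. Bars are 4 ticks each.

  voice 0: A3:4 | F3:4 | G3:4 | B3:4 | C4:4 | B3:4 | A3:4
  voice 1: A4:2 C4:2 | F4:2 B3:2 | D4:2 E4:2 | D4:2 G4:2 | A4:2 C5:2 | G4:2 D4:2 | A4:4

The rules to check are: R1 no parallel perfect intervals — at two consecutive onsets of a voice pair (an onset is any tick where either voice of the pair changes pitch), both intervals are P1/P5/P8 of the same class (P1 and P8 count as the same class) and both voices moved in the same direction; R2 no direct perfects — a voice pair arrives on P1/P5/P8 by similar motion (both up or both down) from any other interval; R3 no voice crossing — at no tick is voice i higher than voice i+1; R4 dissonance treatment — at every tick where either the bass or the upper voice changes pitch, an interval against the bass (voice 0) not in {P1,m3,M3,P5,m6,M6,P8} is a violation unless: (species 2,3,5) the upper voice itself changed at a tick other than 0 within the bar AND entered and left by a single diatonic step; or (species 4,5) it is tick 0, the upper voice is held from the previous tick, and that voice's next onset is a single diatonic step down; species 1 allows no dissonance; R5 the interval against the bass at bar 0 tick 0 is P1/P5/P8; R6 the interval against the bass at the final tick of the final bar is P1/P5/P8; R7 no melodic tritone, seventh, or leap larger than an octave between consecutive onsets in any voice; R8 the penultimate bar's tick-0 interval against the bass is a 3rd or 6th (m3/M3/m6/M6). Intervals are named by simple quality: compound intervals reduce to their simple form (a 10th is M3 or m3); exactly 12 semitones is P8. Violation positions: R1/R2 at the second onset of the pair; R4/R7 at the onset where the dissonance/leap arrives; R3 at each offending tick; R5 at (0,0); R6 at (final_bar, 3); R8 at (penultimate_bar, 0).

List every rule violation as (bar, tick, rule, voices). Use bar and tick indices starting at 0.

bar 0: v0=A3 v1=A4 downbeat P8
bar 1: v0=F3 v1=F4 downbeat P8
bar 2: v0=G3 v1=D4 downbeat P5
bar 3: v0=B3 v1=D4 downbeat m3
bar 4: v0=C4 v1=A4 downbeat M6
bar 5: v0=B3 v1=G4 downbeat m6
bar 6: v0=A3 v1=A4 downbeat P8
  -> R4 @ bar 1 tick 2 v(0, 1): F3/B3 TT untreated
  -> R7 @ bar 1 tick 2 v(1,): F4->B3 leap 6st
  -> R2 @ bar 2 tick 0 v(0, 1): F3/B3 TT -> G3/D4 P5 similar

(1, 2, R4, (0, 1))
(1, 2, R7, (1,))
(2, 0, R2, (0, 1))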